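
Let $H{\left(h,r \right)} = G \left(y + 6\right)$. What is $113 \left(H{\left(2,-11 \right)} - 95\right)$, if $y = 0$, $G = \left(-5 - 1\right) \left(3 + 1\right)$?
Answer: $-27007$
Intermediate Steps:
$G = -24$ ($G = \left(-6\right) 4 = -24$)
$H{\left(h,r \right)} = -144$ ($H{\left(h,r \right)} = - 24 \left(0 + 6\right) = \left(-24\right) 6 = -144$)
$113 \left(H{\left(2,-11 \right)} - 95\right) = 113 \left(-144 - 95\right) = 113 \left(-239\right) = -27007$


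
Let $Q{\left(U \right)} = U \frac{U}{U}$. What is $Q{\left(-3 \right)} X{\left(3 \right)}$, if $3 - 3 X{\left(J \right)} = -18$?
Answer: $-21$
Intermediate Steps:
$X{\left(J \right)} = 7$ ($X{\left(J \right)} = 1 - -6 = 1 + 6 = 7$)
$Q{\left(U \right)} = U$ ($Q{\left(U \right)} = U 1 = U$)
$Q{\left(-3 \right)} X{\left(3 \right)} = \left(-3\right) 7 = -21$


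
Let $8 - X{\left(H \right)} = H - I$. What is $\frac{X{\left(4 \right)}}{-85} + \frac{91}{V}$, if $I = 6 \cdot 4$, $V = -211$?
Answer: $- \frac{13643}{17935} \approx -0.76069$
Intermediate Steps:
$I = 24$
$X{\left(H \right)} = 32 - H$ ($X{\left(H \right)} = 8 - \left(H - 24\right) = 8 - \left(-24 + H\right) = 32 - H$)
$\frac{X{\left(4 \right)}}{-85} + \frac{91}{V} = \frac{32 - 4}{-85} + \frac{91}{-211} = \left(32 - 4\right) \left(- \frac{1}{85}\right) + 91 \left(- \frac{1}{211}\right) = 28 \left(- \frac{1}{85}\right) - \frac{91}{211} = - \frac{28}{85} - \frac{91}{211} = - \frac{13643}{17935}$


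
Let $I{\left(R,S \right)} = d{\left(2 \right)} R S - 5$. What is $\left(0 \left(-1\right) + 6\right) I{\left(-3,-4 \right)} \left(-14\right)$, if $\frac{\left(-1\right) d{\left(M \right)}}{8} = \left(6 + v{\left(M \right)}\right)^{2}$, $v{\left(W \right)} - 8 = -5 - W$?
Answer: $395556$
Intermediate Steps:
$v{\left(W \right)} = 3 - W$ ($v{\left(W \right)} = 8 - \left(5 + W\right) = 3 - W$)
$d{\left(M \right)} = - 8 \left(9 - M\right)^{2}$ ($d{\left(M \right)} = - 8 \left(6 - \left(-3 + M\right)\right)^{2} = - 8 \left(9 - M\right)^{2}$)
$I{\left(R,S \right)} = -5 - 392 R S$ ($I{\left(R,S \right)} = - 8 \left(-9 + 2\right)^{2} R S - 5 = - 8 \left(-7\right)^{2} R S - 5 = \left(-8\right) 49 R S - 5 = - 392 R S - 5 = -5 - 392 R S$)
$\left(0 \left(-1\right) + 6\right) I{\left(-3,-4 \right)} \left(-14\right) = \left(0 \left(-1\right) + 6\right) \left(-5 - \left(-1176\right) \left(-4\right)\right) \left(-14\right) = \left(0 + 6\right) \left(-5 - 4704\right) \left(-14\right) = 6 \left(-4709\right) \left(-14\right) = \left(-28254\right) \left(-14\right) = 395556$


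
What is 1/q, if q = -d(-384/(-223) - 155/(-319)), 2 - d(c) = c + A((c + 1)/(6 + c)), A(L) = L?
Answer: 41535684971/24867199047 ≈ 1.6703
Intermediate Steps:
d(c) = 2 - c - (1 + c)/(6 + c) (d(c) = 2 - (c + (c + 1)/(6 + c)) = 2 - (c + (1 + c)/(6 + c)) = 2 + (-c - (1 + c)/(6 + c)) = 2 - c - (1 + c)/(6 + c))
q = 24867199047/41535684971 (q = -(11 - (-384/(-223) - 155/(-319))² - 5*(-384/(-223) - 155/(-319)))/(6 + (-384/(-223) - 155/(-319))) = -(11 - (-384*(-1/223) - 155*(-1/319))² - 5*(-384*(-1/223) - 155*(-1/319)))/(6 + (-384*(-1/223) - 155*(-1/319))) = -(11 - (384/223 + 155/319)² - 5*(384/223 + 155/319))/(6 + (384/223 + 155/319)) = -(11 - (157061/71137)² - 5*157061/71137)/(6 + 157061/71137) = -(11 - 1*24668157721/5060472769 - 785305/71137)/583883/71137 = -71137*(11 - 24668157721/5060472769 - 785305/71137)/583883 = -71137*(-24867199047)/(583883*5060472769) = -1*(-24867199047/41535684971) = 24867199047/41535684971 ≈ 0.59869)
1/q = 1/(24867199047/41535684971) = 41535684971/24867199047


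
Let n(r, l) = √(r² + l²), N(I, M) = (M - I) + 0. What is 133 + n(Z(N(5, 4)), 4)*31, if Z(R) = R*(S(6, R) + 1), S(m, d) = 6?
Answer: 133 + 31*√65 ≈ 382.93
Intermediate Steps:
N(I, M) = M - I
Z(R) = 7*R (Z(R) = R*(6 + 1) = R*7 = 7*R)
n(r, l) = √(l² + r²)
133 + n(Z(N(5, 4)), 4)*31 = 133 + √(4² + (7*(4 - 1*5))²)*31 = 133 + √(16 + (7*(4 - 5))²)*31 = 133 + √(16 + (7*(-1))²)*31 = 133 + √(16 + (-7)²)*31 = 133 + √(16 + 49)*31 = 133 + √65*31 = 133 + 31*√65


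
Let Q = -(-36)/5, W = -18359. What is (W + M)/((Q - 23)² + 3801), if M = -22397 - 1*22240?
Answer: -787450/50633 ≈ -15.552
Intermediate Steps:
M = -44637 (M = -22397 - 22240 = -44637)
Q = 36/5 (Q = -(-36)/5 = -3*(-12/5) = 36/5 ≈ 7.2000)
(W + M)/((Q - 23)² + 3801) = (-18359 - 44637)/((36/5 - 23)² + 3801) = -62996/((-79/5)² + 3801) = -62996/(6241/25 + 3801) = -62996/101266/25 = -62996*25/101266 = -787450/50633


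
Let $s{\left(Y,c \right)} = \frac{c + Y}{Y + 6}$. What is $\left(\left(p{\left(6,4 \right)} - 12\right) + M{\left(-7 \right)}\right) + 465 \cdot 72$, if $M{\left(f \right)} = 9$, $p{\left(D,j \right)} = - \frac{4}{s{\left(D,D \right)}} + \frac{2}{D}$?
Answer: $\frac{100420}{3} \approx 33473.0$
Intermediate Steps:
$s{\left(Y,c \right)} = \frac{Y + c}{6 + Y}$
$p{\left(D,j \right)} = \frac{2}{D} - \frac{2 \left(6 + D\right)}{D}$ ($p{\left(D,j \right)} = - \frac{4}{\frac{1}{6 + D} \left(D + D\right)} + \frac{2}{D} = - \frac{4}{\frac{1}{6 + D} 2 D} + \frac{2}{D} = - \frac{4}{2 D \frac{1}{6 + D}} + \frac{2}{D} = - 4 \frac{6 + D}{2 D} + \frac{2}{D} = - \frac{2 \left(6 + D\right)}{D} + \frac{2}{D} = \frac{2}{D} - \frac{2 \left(6 + D\right)}{D}$)
$\left(\left(p{\left(6,4 \right)} - 12\right) + M{\left(-7 \right)}\right) + 465 \cdot 72 = \left(\left(\left(-2 - \frac{10}{6}\right) - 12\right) + 9\right) + 465 \cdot 72 = \left(\left(\left(-2 - \frac{5}{3}\right) - 12\right) + 9\right) + 33480 = \left(\left(- \frac{11}{3} - 12\right) + 9\right) + 33480 = \left(- \frac{47}{3} + 9\right) + 33480 = - \frac{20}{3} + 33480 = \frac{100420}{3}$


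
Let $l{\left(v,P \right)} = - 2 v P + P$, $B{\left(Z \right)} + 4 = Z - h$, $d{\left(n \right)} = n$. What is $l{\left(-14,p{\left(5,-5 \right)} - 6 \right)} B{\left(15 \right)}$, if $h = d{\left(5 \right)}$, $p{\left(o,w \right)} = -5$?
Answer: $-1914$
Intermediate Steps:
$h = 5$
$B{\left(Z \right)} = -9 + Z$ ($B{\left(Z \right)} = -4 + \left(Z - 5\right) = -4 + \left(-5 + Z\right) = -9 + Z$)
$l{\left(v,P \right)} = P - 2 P v$ ($l{\left(v,P \right)} = - 2 P v + P = P - 2 P v$)
$l{\left(-14,p{\left(5,-5 \right)} - 6 \right)} B{\left(15 \right)} = \left(-5 - 6\right) \left(1 - -28\right) \left(-9 + 15\right) = \left(-5 - 6\right) \left(1 + 28\right) 6 = \left(-11\right) 29 \cdot 6 = \left(-319\right) 6 = -1914$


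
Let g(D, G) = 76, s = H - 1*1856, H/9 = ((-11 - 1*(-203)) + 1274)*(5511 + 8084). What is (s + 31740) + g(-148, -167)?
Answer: 179402390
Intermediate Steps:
H = 179372430 (H = 9*(((-11 - 1*(-203)) + 1274)*(5511 + 8084)) = 9*(((-11 + 203) + 1274)*13595) = 9*((192 + 1274)*13595) = 9*(1466*13595) = 9*19930270 = 179372430)
s = 179370574 (s = 179372430 - 1*1856 = 179372430 - 1856 = 179370574)
(s + 31740) + g(-148, -167) = (179370574 + 31740) + 76 = 179402314 + 76 = 179402390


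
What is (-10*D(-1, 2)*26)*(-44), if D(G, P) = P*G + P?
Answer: 0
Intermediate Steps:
D(G, P) = P + G*P (D(G, P) = G*P + P = P + G*P)
(-10*D(-1, 2)*26)*(-44) = (-20*(1 - 1)*26)*(-44) = (-20*0*26)*(-44) = (-10*0*26)*(-44) = (0*26)*(-44) = 0*(-44) = 0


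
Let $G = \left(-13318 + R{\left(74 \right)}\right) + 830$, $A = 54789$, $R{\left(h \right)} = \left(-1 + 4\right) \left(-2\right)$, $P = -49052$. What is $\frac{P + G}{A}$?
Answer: $- \frac{61546}{54789} \approx -1.1233$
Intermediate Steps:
$R{\left(h \right)} = -6$ ($R{\left(h \right)} = 3 \left(-2\right) = -6$)
$G = -12494$ ($G = \left(-13318 - 6\right) + 830 = -13324 + 830 = -12494$)
$\frac{P + G}{A} = \frac{-49052 - 12494}{54789} = \left(-61546\right) \frac{1}{54789} = - \frac{61546}{54789}$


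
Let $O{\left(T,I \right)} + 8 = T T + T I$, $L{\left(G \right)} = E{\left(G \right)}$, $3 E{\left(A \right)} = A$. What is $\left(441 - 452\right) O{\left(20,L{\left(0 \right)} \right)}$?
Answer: $-4312$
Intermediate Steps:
$E{\left(A \right)} = \frac{A}{3}$
$L{\left(G \right)} = \frac{G}{3}$
$O{\left(T,I \right)} = -8 + T^{2} + I T$ ($O{\left(T,I \right)} = -8 + \left(T T + T I\right) = -8 + \left(T^{2} + I T\right) = -8 + T^{2} + I T$)
$\left(441 - 452\right) O{\left(20,L{\left(0 \right)} \right)} = \left(441 - 452\right) \left(-8 + 20^{2} + \frac{1}{3} \cdot 0 \cdot 20\right) = - 11 \left(-8 + 400 + 0 \cdot 20\right) = - 11 \left(-8 + 400 + 0\right) = \left(-11\right) 392 = -4312$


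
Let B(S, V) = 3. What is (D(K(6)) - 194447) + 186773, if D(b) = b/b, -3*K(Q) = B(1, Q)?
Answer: -7673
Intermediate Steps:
K(Q) = -1 (K(Q) = -⅓*3 = -1)
D(b) = 1
(D(K(6)) - 194447) + 186773 = (1 - 194447) + 186773 = -194446 + 186773 = -7673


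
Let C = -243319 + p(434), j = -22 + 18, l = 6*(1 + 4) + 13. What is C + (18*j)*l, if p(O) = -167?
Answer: -246582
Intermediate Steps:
l = 43 (l = 6*5 + 13 = 30 + 13 = 43)
j = -4
C = -243486 (C = -243319 - 167 = -243486)
C + (18*j)*l = -243486 + (18*(-4))*43 = -243486 - 72*43 = -243486 - 3096 = -246582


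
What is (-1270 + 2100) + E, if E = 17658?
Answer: 18488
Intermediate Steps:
(-1270 + 2100) + E = (-1270 + 2100) + 17658 = 830 + 17658 = 18488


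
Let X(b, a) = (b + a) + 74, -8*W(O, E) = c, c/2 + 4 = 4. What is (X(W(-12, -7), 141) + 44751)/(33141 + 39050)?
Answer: 44966/72191 ≈ 0.62288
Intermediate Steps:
c = 0 (c = -8 + 2*4 = -8 + 8 = 0)
W(O, E) = 0 (W(O, E) = -⅛*0 = 0)
X(b, a) = 74 + a + b (X(b, a) = (a + b) + 74 = 74 + a + b)
(X(W(-12, -7), 141) + 44751)/(33141 + 39050) = ((74 + 141 + 0) + 44751)/(33141 + 39050) = (215 + 44751)/72191 = 44966*(1/72191) = 44966/72191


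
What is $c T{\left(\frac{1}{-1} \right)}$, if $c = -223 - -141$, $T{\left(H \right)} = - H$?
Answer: $-82$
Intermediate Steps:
$c = -82$ ($c = -223 + 141 = -82$)
$c T{\left(\frac{1}{-1} \right)} = - 82 \left(- \frac{1}{-1}\right) = - 82 \left(\left(-1\right) \left(-1\right)\right) = \left(-82\right) 1 = -82$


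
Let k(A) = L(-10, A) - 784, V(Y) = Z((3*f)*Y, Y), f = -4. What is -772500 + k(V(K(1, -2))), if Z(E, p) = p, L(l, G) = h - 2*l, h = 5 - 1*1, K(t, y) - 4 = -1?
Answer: -773260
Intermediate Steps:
K(t, y) = 3 (K(t, y) = 4 - 1 = 3)
h = 4 (h = 5 - 1 = 4)
L(l, G) = 4 - 2*l
V(Y) = Y
k(A) = -760 (k(A) = (4 - 2*(-10)) - 784 = (4 + 20) - 784 = 24 - 784 = -760)
-772500 + k(V(K(1, -2))) = -772500 - 760 = -773260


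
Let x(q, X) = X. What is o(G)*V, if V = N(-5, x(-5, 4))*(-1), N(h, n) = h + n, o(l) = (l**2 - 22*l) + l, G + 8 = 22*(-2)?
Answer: 3796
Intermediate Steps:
G = -52 (G = -8 + 22*(-2) = -8 - 44 = -52)
o(l) = l**2 - 21*l
V = 1 (V = (-5 + 4)*(-1) = -1*(-1) = 1)
o(G)*V = -52*(-21 - 52)*1 = -52*(-73)*1 = 3796*1 = 3796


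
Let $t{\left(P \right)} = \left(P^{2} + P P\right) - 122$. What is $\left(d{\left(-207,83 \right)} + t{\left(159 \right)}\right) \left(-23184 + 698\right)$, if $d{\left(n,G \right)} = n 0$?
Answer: $-1134193840$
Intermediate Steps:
$t{\left(P \right)} = -122 + 2 P^{2}$ ($t{\left(P \right)} = \left(P^{2} + P^{2}\right) - 122 = 2 P^{2} - 122 = -122 + 2 P^{2}$)
$d{\left(n,G \right)} = 0$
$\left(d{\left(-207,83 \right)} + t{\left(159 \right)}\right) \left(-23184 + 698\right) = \left(0 - \left(122 - 2 \cdot 159^{2}\right)\right) \left(-23184 + 698\right) = \left(0 + \left(-122 + 2 \cdot 25281\right)\right) \left(-22486\right) = \left(0 + \left(-122 + 50562\right)\right) \left(-22486\right) = \left(0 + 50440\right) \left(-22486\right) = 50440 \left(-22486\right) = -1134193840$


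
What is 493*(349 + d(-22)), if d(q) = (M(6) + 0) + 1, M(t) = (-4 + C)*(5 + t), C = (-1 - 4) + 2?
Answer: 134589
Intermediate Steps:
C = -3 (C = -5 + 2 = -3)
M(t) = -35 - 7*t (M(t) = (-4 - 3)*(5 + t) = -7*(5 + t) = -35 - 7*t)
d(q) = -76 (d(q) = ((-35 - 7*6) + 0) + 1 = ((-35 - 42) + 0) + 1 = (-77 + 0) + 1 = -77 + 1 = -76)
493*(349 + d(-22)) = 493*(349 - 76) = 493*273 = 134589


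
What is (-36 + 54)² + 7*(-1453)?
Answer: -9847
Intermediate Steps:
(-36 + 54)² + 7*(-1453) = 18² - 10171 = 324 - 10171 = -9847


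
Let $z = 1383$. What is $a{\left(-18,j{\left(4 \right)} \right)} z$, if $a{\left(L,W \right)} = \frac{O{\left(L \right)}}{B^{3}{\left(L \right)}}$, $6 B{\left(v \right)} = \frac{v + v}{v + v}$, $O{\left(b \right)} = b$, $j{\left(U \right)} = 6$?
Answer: $-5377104$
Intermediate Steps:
$B{\left(v \right)} = \frac{1}{6}$ ($B{\left(v \right)} = \frac{\left(v + v\right) \frac{1}{v + v}}{6} = \frac{2 v \frac{1}{2 v}}{6} = \frac{1}{6} \cdot 1 = \frac{1}{6}$)
$a{\left(L,W \right)} = 216 L$ ($a{\left(L,W \right)} = \frac{L}{\left(\frac{1}{6}\right)^{3}} = L \frac{1}{\frac{1}{216}} = L 216 = 216 L$)
$a{\left(-18,j{\left(4 \right)} \right)} z = 216 \left(-18\right) 1383 = \left(-3888\right) 1383 = -5377104$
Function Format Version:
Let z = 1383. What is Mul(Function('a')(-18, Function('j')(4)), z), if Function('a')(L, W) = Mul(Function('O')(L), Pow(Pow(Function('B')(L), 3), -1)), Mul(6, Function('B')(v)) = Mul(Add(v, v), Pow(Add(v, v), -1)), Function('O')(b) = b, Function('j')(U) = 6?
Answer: -5377104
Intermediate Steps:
Function('B')(v) = Rational(1, 6) (Function('B')(v) = Mul(Rational(1, 6), Mul(Add(v, v), Pow(Add(v, v), -1))) = Mul(Rational(1, 6), Mul(Mul(2, v), Pow(Mul(2, v), -1))) = Mul(Rational(1, 6), Mul(Mul(2, v), Mul(Rational(1, 2), Pow(v, -1)))) = Mul(Rational(1, 6), 1) = Rational(1, 6))
Function('a')(L, W) = Mul(216, L) (Function('a')(L, W) = Mul(L, Pow(Pow(Rational(1, 6), 3), -1)) = Mul(L, Pow(Rational(1, 216), -1)) = Mul(L, 216) = Mul(216, L))
Mul(Function('a')(-18, Function('j')(4)), z) = Mul(Mul(216, -18), 1383) = Mul(-3888, 1383) = -5377104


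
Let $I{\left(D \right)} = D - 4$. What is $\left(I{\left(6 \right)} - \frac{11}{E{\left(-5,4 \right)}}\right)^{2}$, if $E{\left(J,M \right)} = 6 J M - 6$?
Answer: $\frac{69169}{15876} \approx 4.3568$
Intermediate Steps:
$I{\left(D \right)} = -4 + D$ ($I{\left(D \right)} = D - 4 = -4 + D$)
$E{\left(J,M \right)} = -6 + 6 J M$ ($E{\left(J,M \right)} = 6 J M - 6 = -6 + 6 J M$)
$\left(I{\left(6 \right)} - \frac{11}{E{\left(-5,4 \right)}}\right)^{2} = \left(\left(-4 + 6\right) - \frac{11}{-6 + 6 \left(-5\right) 4}\right)^{2} = \left(2 - \frac{11}{-6 - 120}\right)^{2} = \left(2 - \frac{11}{-126}\right)^{2} = \left(2 - - \frac{11}{126}\right)^{2} = \left(2 + \frac{11}{126}\right)^{2} = \left(\frac{263}{126}\right)^{2} = \frac{69169}{15876}$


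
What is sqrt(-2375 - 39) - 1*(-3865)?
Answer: 3865 + I*sqrt(2414) ≈ 3865.0 + 49.132*I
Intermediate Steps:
sqrt(-2375 - 39) - 1*(-3865) = sqrt(-2414) + 3865 = I*sqrt(2414) + 3865 = 3865 + I*sqrt(2414)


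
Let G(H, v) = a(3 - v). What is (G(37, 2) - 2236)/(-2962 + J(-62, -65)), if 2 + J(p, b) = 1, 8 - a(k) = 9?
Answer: 2237/2963 ≈ 0.75498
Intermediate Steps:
a(k) = -1 (a(k) = 8 - 1*9 = 8 - 9 = -1)
J(p, b) = -1 (J(p, b) = -2 + 1 = -1)
G(H, v) = -1
(G(37, 2) - 2236)/(-2962 + J(-62, -65)) = (-1 - 2236)/(-2962 - 1) = -2237/(-2963) = -2237*(-1/2963) = 2237/2963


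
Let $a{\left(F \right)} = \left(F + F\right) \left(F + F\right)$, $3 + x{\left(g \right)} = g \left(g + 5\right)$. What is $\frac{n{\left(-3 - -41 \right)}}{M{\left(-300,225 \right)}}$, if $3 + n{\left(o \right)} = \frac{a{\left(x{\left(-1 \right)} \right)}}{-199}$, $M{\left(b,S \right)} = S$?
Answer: $- \frac{793}{44775} \approx -0.017711$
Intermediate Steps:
$x{\left(g \right)} = -3 + g \left(5 + g\right)$ ($x{\left(g \right)} = -3 + g \left(g + 5\right) = -3 + g \left(5 + g\right)$)
$a{\left(F \right)} = 4 F^{2}$ ($a{\left(F \right)} = 2 F 2 F = 4 F^{2}$)
$n{\left(o \right)} = - \frac{793}{199}$ ($n{\left(o \right)} = -3 + \frac{4 \left(-3 + \left(-1\right)^{2} + 5 \left(-1\right)\right)^{2}}{-199} = -3 + 4 \left(-3 + 1 - 5\right)^{2} \left(- \frac{1}{199}\right) = -3 + 4 \left(-7\right)^{2} \left(- \frac{1}{199}\right) = -3 + 4 \cdot 49 \left(- \frac{1}{199}\right) = -3 + 196 \left(- \frac{1}{199}\right) = -3 - \frac{196}{199} = - \frac{793}{199}$)
$\frac{n{\left(-3 - -41 \right)}}{M{\left(-300,225 \right)}} = - \frac{793}{199 \cdot 225} = \left(- \frac{793}{199}\right) \frac{1}{225} = - \frac{793}{44775}$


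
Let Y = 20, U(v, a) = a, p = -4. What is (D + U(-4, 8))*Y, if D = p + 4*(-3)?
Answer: -160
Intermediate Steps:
D = -16 (D = -4 + 4*(-3) = -4 - 12 = -16)
(D + U(-4, 8))*Y = (-16 + 8)*20 = -8*20 = -160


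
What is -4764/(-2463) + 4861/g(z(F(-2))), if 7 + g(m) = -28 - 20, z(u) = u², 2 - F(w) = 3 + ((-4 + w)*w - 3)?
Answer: -3903541/45155 ≈ -86.448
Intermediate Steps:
F(w) = 2 - w*(-4 + w) (F(w) = 2 - (3 + ((-4 + w)*w - 3)) = 2 - (3 + (w*(-4 + w) - 3)) = 2 - (3 + (-3 + w*(-4 + w))) = 2 - w*(-4 + w))
g(m) = -55 (g(m) = -7 + (-28 - 20) = -7 - 48 = -55)
-4764/(-2463) + 4861/g(z(F(-2))) = -4764/(-2463) + 4861/(-55) = -4764*(-1/2463) + 4861*(-1/55) = 1588/821 - 4861/55 = -3903541/45155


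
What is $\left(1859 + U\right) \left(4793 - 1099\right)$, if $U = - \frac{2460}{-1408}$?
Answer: $\frac{1209753601}{176} \approx 6.8736 \cdot 10^{6}$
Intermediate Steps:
$U = \frac{615}{352}$ ($U = \left(-2460\right) \left(- \frac{1}{1408}\right) = \frac{615}{352} \approx 1.7472$)
$\left(1859 + U\right) \left(4793 - 1099\right) = \left(1859 + \frac{615}{352}\right) \left(4793 - 1099\right) = \frac{654983}{352} \cdot 3694 = \frac{1209753601}{176}$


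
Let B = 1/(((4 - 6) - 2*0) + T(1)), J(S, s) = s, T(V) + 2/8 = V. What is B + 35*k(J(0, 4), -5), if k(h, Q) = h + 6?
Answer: 1746/5 ≈ 349.20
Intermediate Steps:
T(V) = -¼ + V
k(h, Q) = 6 + h
B = -⅘ (B = 1/(((4 - 6) - 2*0) + (-¼ + 1)) = 1/((-2 + 0) + ¾) = 1/(-2 + ¾) = 1/(-5/4) = -⅘ ≈ -0.80000)
B + 35*k(J(0, 4), -5) = -⅘ + 35*(6 + 4) = -⅘ + 35*10 = -⅘ + 350 = 1746/5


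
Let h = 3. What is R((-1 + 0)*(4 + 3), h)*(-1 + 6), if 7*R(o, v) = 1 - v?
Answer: -10/7 ≈ -1.4286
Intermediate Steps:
R(o, v) = ⅐ - v/7 (R(o, v) = (1 - v)/7 = ⅐ - v/7)
R((-1 + 0)*(4 + 3), h)*(-1 + 6) = (⅐ - ⅐*3)*(-1 + 6) = (⅐ - 3/7)*5 = -2/7*5 = -10/7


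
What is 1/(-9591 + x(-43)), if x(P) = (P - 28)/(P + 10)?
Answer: -33/316432 ≈ -0.00010429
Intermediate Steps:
x(P) = (-28 + P)/(10 + P)
1/(-9591 + x(-43)) = 1/(-9591 + (-28 - 43)/(10 - 43)) = 1/(-9591 - 71/(-33)) = 1/(-9591 - 1/33*(-71)) = 1/(-9591 + 71/33) = 1/(-316432/33) = -33/316432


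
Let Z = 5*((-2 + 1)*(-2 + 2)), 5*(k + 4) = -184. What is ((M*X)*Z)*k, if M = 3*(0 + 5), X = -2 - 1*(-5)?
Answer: 0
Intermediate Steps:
k = -204/5 (k = -4 + (⅕)*(-184) = -4 - 184/5 = -204/5 ≈ -40.800)
X = 3 (X = -2 + 5 = 3)
M = 15 (M = 3*5 = 15)
Z = 0 (Z = 5*(-1*0) = 5*0 = 0)
((M*X)*Z)*k = ((15*3)*0)*(-204/5) = (45*0)*(-204/5) = 0*(-204/5) = 0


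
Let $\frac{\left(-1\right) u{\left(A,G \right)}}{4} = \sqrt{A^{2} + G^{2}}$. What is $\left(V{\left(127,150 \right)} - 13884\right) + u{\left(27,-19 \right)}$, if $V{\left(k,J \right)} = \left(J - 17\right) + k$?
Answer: $-13624 - 4 \sqrt{1090} \approx -13756.0$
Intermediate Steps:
$V{\left(k,J \right)} = -17 + J + k$ ($V{\left(k,J \right)} = \left(-17 + J\right) + k = -17 + J + k$)
$u{\left(A,G \right)} = - 4 \sqrt{A^{2} + G^{2}}$
$\left(V{\left(127,150 \right)} - 13884\right) + u{\left(27,-19 \right)} = \left(\left(-17 + 150 + 127\right) - 13884\right) - 4 \sqrt{27^{2} + \left(-19\right)^{2}} = \left(260 - 13884\right) - 4 \sqrt{729 + 361} = -13624 - 4 \sqrt{1090}$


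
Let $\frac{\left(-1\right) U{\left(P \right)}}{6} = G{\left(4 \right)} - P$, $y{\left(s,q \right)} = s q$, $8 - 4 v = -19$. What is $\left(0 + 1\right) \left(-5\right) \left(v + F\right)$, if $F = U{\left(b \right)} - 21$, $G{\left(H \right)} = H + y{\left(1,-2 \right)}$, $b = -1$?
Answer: $\frac{645}{4} \approx 161.25$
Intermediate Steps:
$v = \frac{27}{4}$ ($v = 2 - - \frac{19}{4} = 2 + \frac{19}{4} = \frac{27}{4} \approx 6.75$)
$y{\left(s,q \right)} = q s$
$G{\left(H \right)} = -2 + H$ ($G{\left(H \right)} = H - 2 = -2 + H$)
$U{\left(P \right)} = -12 + 6 P$ ($U{\left(P \right)} = - 6 \left(\left(-2 + 4\right) - P\right) = - 6 \left(2 - P\right) = -12 + 6 P$)
$F = -39$ ($F = \left(-12 + 6 \left(-1\right)\right) - 21 = \left(-12 - 6\right) - 21 = -18 - 21 = -39$)
$\left(0 + 1\right) \left(-5\right) \left(v + F\right) = \left(0 + 1\right) \left(-5\right) \left(\frac{27}{4} - 39\right) = 1 \left(-5\right) \left(- \frac{129}{4}\right) = \left(-5\right) \left(- \frac{129}{4}\right) = \frac{645}{4}$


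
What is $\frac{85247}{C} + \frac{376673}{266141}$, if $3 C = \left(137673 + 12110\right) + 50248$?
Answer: $\frac{47803147448}{17745483457} \approx 2.6938$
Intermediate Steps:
$C = 66677$ ($C = \frac{\left(137673 + 12110\right) + 50248}{3} = \frac{149783 + 50248}{3} = \frac{1}{3} \cdot 200031 = 66677$)
$\frac{85247}{C} + \frac{376673}{266141} = \frac{85247}{66677} + \frac{376673}{266141} = \frac{47803147448}{17745483457}$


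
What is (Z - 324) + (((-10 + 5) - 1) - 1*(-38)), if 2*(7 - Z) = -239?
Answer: -331/2 ≈ -165.50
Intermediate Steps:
Z = 253/2 (Z = 7 - 1/2*(-239) = 7 + 239/2 = 253/2 ≈ 126.50)
(Z - 324) + (((-10 + 5) - 1) - 1*(-38)) = (253/2 - 324) + (((-10 + 5) - 1) - 1*(-38)) = -395/2 + ((-5 - 1) + 38) = -395/2 + (-6 + 38) = -395/2 + 32 = -331/2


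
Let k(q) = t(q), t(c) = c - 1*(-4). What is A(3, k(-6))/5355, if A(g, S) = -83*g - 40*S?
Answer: -169/5355 ≈ -0.031559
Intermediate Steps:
t(c) = 4 + c (t(c) = c + 4 = 4 + c)
k(q) = 4 + q
A(3, k(-6))/5355 = (-83*3 - 40*(4 - 6))/5355 = (-249 - 40*(-2))*(1/5355) = (-249 + 80)*(1/5355) = -169*1/5355 = -169/5355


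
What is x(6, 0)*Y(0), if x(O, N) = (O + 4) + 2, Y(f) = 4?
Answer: 48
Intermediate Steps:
x(O, N) = 6 + O (x(O, N) = (4 + O) + 2 = 6 + O)
x(6, 0)*Y(0) = (6 + 6)*4 = 12*4 = 48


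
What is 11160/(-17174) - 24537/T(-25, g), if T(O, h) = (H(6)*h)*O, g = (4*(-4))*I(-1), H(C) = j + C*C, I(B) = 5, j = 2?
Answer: -20476749/21052000 ≈ -0.97267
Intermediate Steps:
H(C) = 2 + C² (H(C) = 2 + C*C = 2 + C²)
g = -80 (g = (4*(-4))*5 = -16*5 = -80)
T(O, h) = 38*O*h (T(O, h) = ((2 + 6²)*h)*O = ((2 + 36)*h)*O = (38*h)*O = 38*O*h)
11160/(-17174) - 24537/T(-25, g) = 11160/(-17174) - 24537/(38*(-25)*(-80)) = 11160*(-1/17174) - 24537/76000 = -180/277 - 24537*1/76000 = -180/277 - 24537/76000 = -20476749/21052000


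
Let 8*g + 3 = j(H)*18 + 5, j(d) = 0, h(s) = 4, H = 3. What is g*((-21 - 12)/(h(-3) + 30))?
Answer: -33/136 ≈ -0.24265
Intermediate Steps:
g = 1/4 (g = -3/8 + (0*18 + 5)/8 = -3/8 + (0 + 5)/8 = -3/8 + (1/8)*5 = -3/8 + 5/8 = 1/4 ≈ 0.25000)
g*((-21 - 12)/(h(-3) + 30)) = ((-21 - 12)/(4 + 30))/4 = (-33/34)/4 = (-33*1/34)/4 = (1/4)*(-33/34) = -33/136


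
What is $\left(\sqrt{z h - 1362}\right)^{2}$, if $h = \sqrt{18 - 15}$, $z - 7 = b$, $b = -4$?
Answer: $-1362 + 3 \sqrt{3} \approx -1356.8$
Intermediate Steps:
$z = 3$ ($z = 7 - 4 = 3$)
$h = \sqrt{3} \approx 1.732$
$\left(\sqrt{z h - 1362}\right)^{2} = \left(\sqrt{3 \sqrt{3} - 1362}\right)^{2} = \left(\sqrt{-1362 + 3 \sqrt{3}}\right)^{2} = -1362 + 3 \sqrt{3}$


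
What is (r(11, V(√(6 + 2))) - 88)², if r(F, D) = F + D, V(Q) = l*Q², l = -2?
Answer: 8649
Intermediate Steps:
V(Q) = -2*Q²
r(F, D) = D + F
(r(11, V(√(6 + 2))) - 88)² = ((-2*(√(6 + 2))² + 11) - 88)² = ((-2*(√8)² + 11) - 88)² = ((-2*(2*√2)² + 11) - 88)² = ((-2*8 + 11) - 88)² = ((-16 + 11) - 88)² = (-5 - 88)² = (-93)² = 8649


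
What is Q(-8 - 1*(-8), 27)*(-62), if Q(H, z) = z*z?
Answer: -45198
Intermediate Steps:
Q(H, z) = z**2
Q(-8 - 1*(-8), 27)*(-62) = 27**2*(-62) = 729*(-62) = -45198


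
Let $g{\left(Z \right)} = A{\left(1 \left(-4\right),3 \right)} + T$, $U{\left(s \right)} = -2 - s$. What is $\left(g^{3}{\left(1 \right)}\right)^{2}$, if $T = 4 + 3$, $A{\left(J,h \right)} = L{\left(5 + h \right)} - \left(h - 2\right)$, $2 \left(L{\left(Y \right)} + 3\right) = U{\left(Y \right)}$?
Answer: $64$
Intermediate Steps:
$L{\left(Y \right)} = -4 - \frac{Y}{2}$ ($L{\left(Y \right)} = -3 + \frac{-2 - Y}{2} = -3 - \left(1 + \frac{Y}{2}\right) = -4 - \frac{Y}{2}$)
$A{\left(J,h \right)} = - \frac{9}{2} - \frac{3 h}{2}$ ($A{\left(J,h \right)} = \left(-4 - \frac{5 + h}{2}\right) - \left(h - 2\right) = \left(-4 - \left(\frac{5}{2} + \frac{h}{2}\right)\right) - \left(-2 + h\right) = \left(- \frac{13}{2} - \frac{h}{2}\right) - \left(-2 + h\right) = - \frac{9}{2} - \frac{3 h}{2}$)
$T = 7$
$g{\left(Z \right)} = -2$ ($g{\left(Z \right)} = \left(- \frac{9}{2} - \frac{9}{2}\right) + 7 = -9 + 7 = -2$)
$\left(g^{3}{\left(1 \right)}\right)^{2} = \left(\left(-2\right)^{3}\right)^{2} = \left(-8\right)^{2} = 64$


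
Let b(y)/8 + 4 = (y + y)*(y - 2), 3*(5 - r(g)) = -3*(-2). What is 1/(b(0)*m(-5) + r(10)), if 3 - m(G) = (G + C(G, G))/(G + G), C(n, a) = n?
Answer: -1/61 ≈ -0.016393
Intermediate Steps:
r(g) = 3 (r(g) = 5 - (-1)*(-2) = 5 - ⅓*6 = 5 - 2 = 3)
b(y) = -32 + 16*y*(-2 + y) (b(y) = -32 + 8*((y + y)*(y - 2)) = -32 + 8*((2*y)*(-2 + y)) = -32 + 8*(2*y*(-2 + y)) = -32 + 16*y*(-2 + y))
m(G) = 2 (m(G) = 3 - (G + G)/(G + G) = 3 - 2*G/(2*G) = 3 - 2*G*1/(2*G) = 3 - 1*1 = 3 - 1 = 2)
1/(b(0)*m(-5) + r(10)) = 1/((-32 - 32*0 + 16*0²)*2 + 3) = 1/((-32 + 0 + 16*0)*2 + 3) = 1/((-32 + 0 + 0)*2 + 3) = 1/(-32*2 + 3) = 1/(-64 + 3) = 1/(-61) = -1/61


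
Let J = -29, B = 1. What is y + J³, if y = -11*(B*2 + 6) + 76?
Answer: -24401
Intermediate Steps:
y = -12 (y = -11*(1*2 + 6) + 76 = -11*(2 + 6) + 76 = -11*8 + 76 = -88 + 76 = -12)
y + J³ = -12 + (-29)³ = -12 - 24389 = -24401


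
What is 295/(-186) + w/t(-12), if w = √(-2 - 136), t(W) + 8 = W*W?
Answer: -295/186 + I*√138/136 ≈ -1.586 + 0.086378*I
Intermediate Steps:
t(W) = -8 + W² (t(W) = -8 + W*W = -8 + W²)
w = I*√138 (w = √(-138) = I*√138 ≈ 11.747*I)
295/(-186) + w/t(-12) = 295/(-186) + (I*√138)/(-8 + (-12)²) = 295*(-1/186) + (I*√138)/(-8 + 144) = -295/186 + (I*√138)/136 = -295/186 + (I*√138)*(1/136) = -295/186 + I*√138/136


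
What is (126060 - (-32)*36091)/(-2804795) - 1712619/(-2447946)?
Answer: 26472935311/108983915890 ≈ 0.24291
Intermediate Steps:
(126060 - (-32)*36091)/(-2804795) - 1712619/(-2447946) = (126060 - 1*(-1154912))*(-1/2804795) - 1712619*(-1/2447946) = (126060 + 1154912)*(-1/2804795) + 190291/271994 = 1280972*(-1/2804795) + 190291/271994 = -182996/400685 + 190291/271994 = 26472935311/108983915890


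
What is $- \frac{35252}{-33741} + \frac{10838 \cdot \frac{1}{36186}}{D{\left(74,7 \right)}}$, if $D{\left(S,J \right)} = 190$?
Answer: $\frac{248195471}{237199230} \approx 1.0464$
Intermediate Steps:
$- \frac{35252}{-33741} + \frac{10838 \cdot \frac{1}{36186}}{D{\left(74,7 \right)}} = - \frac{35252}{-33741} + \frac{10838 \cdot \frac{1}{36186}}{190} = \left(-35252\right) \left(- \frac{1}{33741}\right) + 10838 \cdot \frac{1}{36186} \cdot \frac{1}{190} = \frac{35252}{33741} + \frac{5419}{18093} \cdot \frac{1}{190} = \frac{35252}{33741} + \frac{5419}{3437670} = \frac{248195471}{237199230}$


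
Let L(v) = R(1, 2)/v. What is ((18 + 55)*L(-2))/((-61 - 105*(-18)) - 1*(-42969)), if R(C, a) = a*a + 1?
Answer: -365/89596 ≈ -0.0040738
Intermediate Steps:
R(C, a) = 1 + a² (R(C, a) = a² + 1 = 1 + a²)
L(v) = 5/v (L(v) = (1 + 2²)/v = (1 + 4)/v = 5/v)
((18 + 55)*L(-2))/((-61 - 105*(-18)) - 1*(-42969)) = ((18 + 55)*(5/(-2)))/((-61 - 105*(-18)) - 1*(-42969)) = (73*(5*(-½)))/((-61 + 1890) + 42969) = (73*(-5/2))/(1829 + 42969) = -365/2/44798 = -365/2*1/44798 = -365/89596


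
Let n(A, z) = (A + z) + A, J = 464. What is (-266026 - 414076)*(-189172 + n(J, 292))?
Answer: 127826531104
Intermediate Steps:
n(A, z) = z + 2*A
(-266026 - 414076)*(-189172 + n(J, 292)) = (-266026 - 414076)*(-189172 + (292 + 2*464)) = -680102*(-189172 + (292 + 928)) = -680102*(-189172 + 1220) = -680102*(-187952) = 127826531104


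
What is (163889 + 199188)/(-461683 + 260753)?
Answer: -363077/200930 ≈ -1.8070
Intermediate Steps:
(163889 + 199188)/(-461683 + 260753) = 363077/(-200930) = 363077*(-1/200930) = -363077/200930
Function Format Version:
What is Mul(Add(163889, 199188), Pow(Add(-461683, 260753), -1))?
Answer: Rational(-363077, 200930) ≈ -1.8070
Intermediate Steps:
Mul(Add(163889, 199188), Pow(Add(-461683, 260753), -1)) = Mul(363077, Pow(-200930, -1)) = Mul(363077, Rational(-1, 200930)) = Rational(-363077, 200930)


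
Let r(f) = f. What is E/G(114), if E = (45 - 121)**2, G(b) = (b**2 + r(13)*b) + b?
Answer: 19/48 ≈ 0.39583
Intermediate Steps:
G(b) = b**2 + 14*b (G(b) = (b**2 + 13*b) + b = b**2 + 14*b)
E = 5776 (E = (-76)**2 = 5776)
E/G(114) = 5776/((114*(14 + 114))) = 5776/((114*128)) = 5776/14592 = 5776*(1/14592) = 19/48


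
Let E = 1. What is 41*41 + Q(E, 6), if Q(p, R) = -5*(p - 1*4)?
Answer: 1696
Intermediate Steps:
Q(p, R) = 20 - 5*p (Q(p, R) = -5*(p - 4) = -5*(-4 + p) = 20 - 5*p)
41*41 + Q(E, 6) = 41*41 + (20 - 5*1) = 1681 + (20 - 5) = 1681 + 15 = 1696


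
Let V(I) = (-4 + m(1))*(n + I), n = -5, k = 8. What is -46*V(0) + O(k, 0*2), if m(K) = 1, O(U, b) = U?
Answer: -682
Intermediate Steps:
V(I) = 15 - 3*I (V(I) = (-4 + 1)*(-5 + I) = -3*(-5 + I) = 15 - 3*I)
-46*V(0) + O(k, 0*2) = -46*(15 - 3*0) + 8 = -46*(15 + 0) + 8 = -46*15 + 8 = -690 + 8 = -682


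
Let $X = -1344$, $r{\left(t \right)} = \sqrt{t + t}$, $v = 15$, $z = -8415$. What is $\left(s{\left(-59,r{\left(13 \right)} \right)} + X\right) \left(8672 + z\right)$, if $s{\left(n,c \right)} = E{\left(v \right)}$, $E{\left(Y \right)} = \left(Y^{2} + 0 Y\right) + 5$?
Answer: $-286298$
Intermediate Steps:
$r{\left(t \right)} = \sqrt{2} \sqrt{t}$ ($r{\left(t \right)} = \sqrt{2 t} = \sqrt{2} \sqrt{t}$)
$E{\left(Y \right)} = 5 + Y^{2}$ ($E{\left(Y \right)} = \left(Y^{2} + 0\right) + 5 = Y^{2} + 5 = 5 + Y^{2}$)
$s{\left(n,c \right)} = 230$ ($s{\left(n,c \right)} = 5 + 15^{2} = 5 + 225 = 230$)
$\left(s{\left(-59,r{\left(13 \right)} \right)} + X\right) \left(8672 + z\right) = \left(230 - 1344\right) \left(8672 - 8415\right) = \left(-1114\right) 257 = -286298$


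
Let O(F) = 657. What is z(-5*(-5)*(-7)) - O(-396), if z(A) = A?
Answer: -832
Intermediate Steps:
z(-5*(-5)*(-7)) - O(-396) = -5*(-5)*(-7) - 1*657 = 25*(-7) - 657 = -175 - 657 = -832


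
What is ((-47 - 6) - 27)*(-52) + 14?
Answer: 4174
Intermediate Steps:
((-47 - 6) - 27)*(-52) + 14 = (-53 - 27)*(-52) + 14 = -80*(-52) + 14 = 4160 + 14 = 4174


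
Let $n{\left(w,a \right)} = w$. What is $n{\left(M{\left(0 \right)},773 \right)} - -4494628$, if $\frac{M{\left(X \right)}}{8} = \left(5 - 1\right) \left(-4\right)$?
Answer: $4494500$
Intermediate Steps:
$M{\left(X \right)} = -128$ ($M{\left(X \right)} = 8 \left(5 - 1\right) \left(-4\right) = 8 \cdot 4 \left(-4\right) = 8 \left(-16\right) = -128$)
$n{\left(M{\left(0 \right)},773 \right)} - -4494628 = -128 - -4494628 = -128 + 4494628 = 4494500$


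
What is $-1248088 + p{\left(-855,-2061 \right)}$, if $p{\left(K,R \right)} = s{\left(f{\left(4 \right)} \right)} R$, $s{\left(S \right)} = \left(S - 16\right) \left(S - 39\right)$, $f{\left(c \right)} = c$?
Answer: $-2113708$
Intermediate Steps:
$s{\left(S \right)} = \left(-39 + S\right) \left(-16 + S\right)$ ($s{\left(S \right)} = \left(-16 + S\right) \left(-39 + S\right) = \left(-39 + S\right) \left(-16 + S\right)$)
$p{\left(K,R \right)} = 420 R$ ($p{\left(K,R \right)} = \left(624 + 4^{2} - 220\right) R = \left(624 + 16 - 220\right) R = 420 R$)
$-1248088 + p{\left(-855,-2061 \right)} = -1248088 + 420 \left(-2061\right) = -1248088 - 865620 = -2113708$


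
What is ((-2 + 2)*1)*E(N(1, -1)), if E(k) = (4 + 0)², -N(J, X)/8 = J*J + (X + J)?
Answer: 0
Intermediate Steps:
N(J, X) = -8*J - 8*X - 8*J² (N(J, X) = -8*(J*J + (X + J)) = -8*(J² + (J + X)) = -8*(J + X + J²) = -8*J - 8*X - 8*J²)
E(k) = 16 (E(k) = 4² = 16)
((-2 + 2)*1)*E(N(1, -1)) = ((-2 + 2)*1)*16 = (0*1)*16 = 0*16 = 0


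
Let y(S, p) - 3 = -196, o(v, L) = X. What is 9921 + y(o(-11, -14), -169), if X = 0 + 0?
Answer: 9728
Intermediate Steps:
X = 0
o(v, L) = 0
y(S, p) = -193 (y(S, p) = 3 - 196 = -193)
9921 + y(o(-11, -14), -169) = 9921 - 193 = 9728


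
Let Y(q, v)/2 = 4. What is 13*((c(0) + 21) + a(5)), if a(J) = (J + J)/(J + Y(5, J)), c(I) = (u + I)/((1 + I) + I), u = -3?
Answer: 244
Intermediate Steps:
Y(q, v) = 8 (Y(q, v) = 2*4 = 8)
c(I) = (-3 + I)/(1 + 2*I) (c(I) = (-3 + I)/((1 + I) + I) = (-3 + I)/(1 + 2*I))
a(J) = 2*J/(8 + J) (a(J) = (J + J)/(J + 8) = (2*J)/(8 + J) = 2*J/(8 + J))
13*((c(0) + 21) + a(5)) = 13*(((-3 + 0)/(1 + 2*0) + 21) + 2*5/(8 + 5)) = 13*((-3/(1 + 0) + 21) + 2*5/13) = 13*((-3/1 + 21) + 2*5*(1/13)) = 13*((1*(-3) + 21) + 10/13) = 13*((-3 + 21) + 10/13) = 13*(18 + 10/13) = 13*(244/13) = 244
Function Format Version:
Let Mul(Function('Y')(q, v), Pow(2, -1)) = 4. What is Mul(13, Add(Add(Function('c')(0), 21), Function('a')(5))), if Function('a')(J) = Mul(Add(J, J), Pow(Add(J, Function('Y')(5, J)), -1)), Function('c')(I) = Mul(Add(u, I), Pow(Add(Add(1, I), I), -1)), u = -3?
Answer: 244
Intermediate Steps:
Function('Y')(q, v) = 8 (Function('Y')(q, v) = Mul(2, 4) = 8)
Function('c')(I) = Mul(Pow(Add(1, Mul(2, I)), -1), Add(-3, I)) (Function('c')(I) = Mul(Add(-3, I), Pow(Add(Add(1, I), I), -1)) = Mul(Add(-3, I), Pow(Add(1, Mul(2, I)), -1)) = Mul(Pow(Add(1, Mul(2, I)), -1), Add(-3, I)))
Function('a')(J) = Mul(2, J, Pow(Add(8, J), -1)) (Function('a')(J) = Mul(Add(J, J), Pow(Add(J, 8), -1)) = Mul(Mul(2, J), Pow(Add(8, J), -1)) = Mul(2, J, Pow(Add(8, J), -1)))
Mul(13, Add(Add(Function('c')(0), 21), Function('a')(5))) = Mul(13, Add(Add(Mul(Pow(Add(1, Mul(2, 0)), -1), Add(-3, 0)), 21), Mul(2, 5, Pow(Add(8, 5), -1)))) = Mul(13, Add(Add(Mul(Pow(Add(1, 0), -1), -3), 21), Mul(2, 5, Pow(13, -1)))) = Mul(13, Add(Add(Mul(Pow(1, -1), -3), 21), Mul(2, 5, Rational(1, 13)))) = Mul(13, Add(Add(Mul(1, -3), 21), Rational(10, 13))) = Mul(13, Add(Add(-3, 21), Rational(10, 13))) = Mul(13, Add(18, Rational(10, 13))) = Mul(13, Rational(244, 13)) = 244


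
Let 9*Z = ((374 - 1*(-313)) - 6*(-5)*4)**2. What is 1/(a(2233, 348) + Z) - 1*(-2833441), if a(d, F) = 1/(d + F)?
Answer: 529184043898803/186763742 ≈ 2.8334e+6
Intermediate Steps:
a(d, F) = 1/(F + d)
Z = 72361 (Z = ((374 - 1*(-313)) - 6*(-5)*4)**2/9 = ((374 + 313) + 30*4)**2/9 = (687 + 120)**2/9 = (1/9)*807**2 = (1/9)*651249 = 72361)
1/(a(2233, 348) + Z) - 1*(-2833441) = 1/(1/(348 + 2233) + 72361) - 1*(-2833441) = 1/(1/2581 + 72361) + 2833441 = 1/(186763742/2581) + 2833441 = 2581/186763742 + 2833441 = 529184043898803/186763742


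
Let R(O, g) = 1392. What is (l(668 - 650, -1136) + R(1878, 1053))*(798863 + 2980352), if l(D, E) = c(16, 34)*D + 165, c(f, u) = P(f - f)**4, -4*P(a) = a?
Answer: 5884237755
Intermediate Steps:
P(a) = -a/4
c(f, u) = 0 (c(f, u) = (-(f - f)/4)**4 = (-1/4*0)**4 = 0**4 = 0)
l(D, E) = 165 (l(D, E) = 0*D + 165 = 0 + 165 = 165)
(l(668 - 650, -1136) + R(1878, 1053))*(798863 + 2980352) = (165 + 1392)*(798863 + 2980352) = 1557*3779215 = 5884237755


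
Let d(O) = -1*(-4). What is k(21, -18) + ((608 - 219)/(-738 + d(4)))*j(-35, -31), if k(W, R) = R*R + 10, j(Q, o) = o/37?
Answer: 9082831/27158 ≈ 334.44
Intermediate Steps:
j(Q, o) = o/37 (j(Q, o) = o*(1/37) = o/37)
d(O) = 4
k(W, R) = 10 + R² (k(W, R) = R² + 10 = 10 + R²)
k(21, -18) + ((608 - 219)/(-738 + d(4)))*j(-35, -31) = (10 + (-18)²) + ((608 - 219)/(-738 + 4))*((1/37)*(-31)) = (10 + 324) + (389/(-734))*(-31/37) = 334 + (389*(-1/734))*(-31/37) = 334 - 389/734*(-31/37) = 334 + 12059/27158 = 9082831/27158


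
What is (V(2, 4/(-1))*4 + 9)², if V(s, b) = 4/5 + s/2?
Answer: 6561/25 ≈ 262.44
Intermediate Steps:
V(s, b) = ⅘ + s/2 (V(s, b) = 4*(⅕) + s*(½) = ⅘ + s/2)
(V(2, 4/(-1))*4 + 9)² = ((⅘ + (½)*2)*4 + 9)² = ((⅘ + 1)*4 + 9)² = ((9/5)*4 + 9)² = (36/5 + 9)² = (81/5)² = 6561/25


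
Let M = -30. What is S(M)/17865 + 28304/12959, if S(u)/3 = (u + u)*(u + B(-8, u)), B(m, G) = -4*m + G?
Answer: 12688096/5144723 ≈ 2.4662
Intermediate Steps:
B(m, G) = G - 4*m
S(u) = 6*u*(32 + 2*u) (S(u) = 3*((u + u)*(u + (u - 4*(-8)))) = 3*((2*u)*(u + (u + 32))) = 3*((2*u)*(u + (32 + u))) = 3*((2*u)*(32 + 2*u)) = 3*(2*u*(32 + 2*u)) = 6*u*(32 + 2*u))
S(M)/17865 + 28304/12959 = (12*(-30)*(16 - 30))/17865 + 28304/12959 = (12*(-30)*(-14))*(1/17865) + 28304*(1/12959) = 5040*(1/17865) + 28304/12959 = 112/397 + 28304/12959 = 12688096/5144723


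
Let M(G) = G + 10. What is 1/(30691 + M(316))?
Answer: 1/31017 ≈ 3.2240e-5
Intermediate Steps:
M(G) = 10 + G
1/(30691 + M(316)) = 1/(30691 + (10 + 316)) = 1/(30691 + 326) = 1/31017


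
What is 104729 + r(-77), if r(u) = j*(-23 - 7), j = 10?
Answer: 104429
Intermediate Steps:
r(u) = -300 (r(u) = 10*(-23 - 7) = 10*(-30) = -300)
104729 + r(-77) = 104729 - 300 = 104429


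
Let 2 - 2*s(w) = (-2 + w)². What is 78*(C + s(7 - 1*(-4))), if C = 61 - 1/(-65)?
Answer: 8391/5 ≈ 1678.2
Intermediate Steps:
C = 3966/65 (C = 61 - 1*(-1/65) = 61 + 1/65 = 3966/65 ≈ 61.015)
s(w) = 1 - (-2 + w)²/2
78*(C + s(7 - 1*(-4))) = 78*(3966/65 + (1 - (-2 + (7 - 1*(-4)))²/2)) = 78*(3966/65 + (1 - (-2 + (7 + 4))²/2)) = 78*(3966/65 + (1 - (-2 + 11)²/2)) = 78*(3966/65 + (1 - ½*9²)) = 78*(3966/65 + (1 - ½*81)) = 78*(3966/65 + (1 - 81/2)) = 78*(3966/65 - 79/2) = 78*(2797/130) = 8391/5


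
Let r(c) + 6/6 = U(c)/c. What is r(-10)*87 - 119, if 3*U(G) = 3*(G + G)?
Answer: -32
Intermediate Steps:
U(G) = 2*G (U(G) = (3*(G + G))/3 = (3*(2*G))/3 = (6*G)/3 = 2*G)
r(c) = 1 (r(c) = -1 + (2*c)/c = -1 + 2 = 1)
r(-10)*87 - 119 = 1*87 - 119 = 87 - 119 = -32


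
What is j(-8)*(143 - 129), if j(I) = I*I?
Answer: 896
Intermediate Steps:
j(I) = I²
j(-8)*(143 - 129) = (-8)²*(143 - 129) = 64*14 = 896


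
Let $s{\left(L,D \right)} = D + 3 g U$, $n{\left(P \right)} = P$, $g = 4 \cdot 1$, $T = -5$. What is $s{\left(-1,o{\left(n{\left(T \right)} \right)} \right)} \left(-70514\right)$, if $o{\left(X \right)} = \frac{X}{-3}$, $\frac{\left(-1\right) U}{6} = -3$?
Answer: $- \frac{46045642}{3} \approx -1.5349 \cdot 10^{7}$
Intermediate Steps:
$g = 4$
$U = 18$ ($U = \left(-6\right) \left(-3\right) = 18$)
$o{\left(X \right)} = - \frac{X}{3}$ ($o{\left(X \right)} = X \left(- \frac{1}{3}\right) = - \frac{X}{3}$)
$s{\left(L,D \right)} = 216 + D$ ($s{\left(L,D \right)} = D + 3 \cdot 4 \cdot 18 = D + 12 \cdot 18 = D + 216 = 216 + D$)
$s{\left(-1,o{\left(n{\left(T \right)} \right)} \right)} \left(-70514\right) = \left(216 - - \frac{5}{3}\right) \left(-70514\right) = \left(216 + \frac{5}{3}\right) \left(-70514\right) = \frac{653}{3} \left(-70514\right) = - \frac{46045642}{3}$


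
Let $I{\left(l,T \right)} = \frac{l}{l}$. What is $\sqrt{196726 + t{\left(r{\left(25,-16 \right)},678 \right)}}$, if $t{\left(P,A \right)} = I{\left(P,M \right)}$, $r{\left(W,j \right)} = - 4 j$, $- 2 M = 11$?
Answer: $\sqrt{196727} \approx 443.54$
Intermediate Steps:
$M = - \frac{11}{2}$ ($M = \left(- \frac{1}{2}\right) 11 = - \frac{11}{2} \approx -5.5$)
$I{\left(l,T \right)} = 1$
$t{\left(P,A \right)} = 1$
$\sqrt{196726 + t{\left(r{\left(25,-16 \right)},678 \right)}} = \sqrt{196726 + 1} = \sqrt{196727}$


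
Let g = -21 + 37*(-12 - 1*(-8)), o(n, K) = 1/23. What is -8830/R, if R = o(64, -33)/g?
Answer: 34322210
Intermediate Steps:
o(n, K) = 1/23
g = -169 (g = -21 + 37*(-12 + 8) = -21 + 37*(-4) = -21 - 148 = -169)
R = -1/3887 (R = (1/23)/(-169) = (1/23)*(-1/169) = -1/3887 ≈ -0.00025727)
-8830/R = -8830/(-1/3887) = -8830*(-3887) = 34322210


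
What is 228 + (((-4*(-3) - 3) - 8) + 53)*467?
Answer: 25446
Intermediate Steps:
228 + (((-4*(-3) - 3) - 8) + 53)*467 = 228 + (((12 - 3) - 8) + 53)*467 = 228 + ((9 - 8) + 53)*467 = 228 + (1 + 53)*467 = 228 + 54*467 = 228 + 25218 = 25446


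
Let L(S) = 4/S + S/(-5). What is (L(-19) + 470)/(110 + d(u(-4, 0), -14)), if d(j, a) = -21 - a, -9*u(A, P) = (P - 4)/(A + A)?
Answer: 44991/9785 ≈ 4.5980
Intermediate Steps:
u(A, P) = -(-4 + P)/(18*A) (u(A, P) = -(P - 4)/(9*(A + A)) = -(-4 + P)/(9*(2*A)) = -(-4 + P)*1/(2*A)/9 = -(-4 + P)/(18*A))
L(S) = 4/S - S/5 (L(S) = 4/S + S*(-1/5) = 4/S - S/5)
(L(-19) + 470)/(110 + d(u(-4, 0), -14)) = ((4/(-19) - 1/5*(-19)) + 470)/(110 + (-21 - 1*(-14))) = ((4*(-1/19) + 19/5) + 470)/(110 + (-21 + 14)) = ((-4/19 + 19/5) + 470)/(110 - 7) = (341/95 + 470)/103 = (44991/95)*(1/103) = 44991/9785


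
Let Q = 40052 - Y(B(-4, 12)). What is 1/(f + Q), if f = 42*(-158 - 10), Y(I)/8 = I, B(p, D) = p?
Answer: 1/33028 ≈ 3.0277e-5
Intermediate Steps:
Y(I) = 8*I
f = -7056 (f = 42*(-168) = -7056)
Q = 40084 (Q = 40052 - 8*(-4) = 40052 - 1*(-32) = 40052 + 32 = 40084)
1/(f + Q) = 1/(-7056 + 40084) = 1/33028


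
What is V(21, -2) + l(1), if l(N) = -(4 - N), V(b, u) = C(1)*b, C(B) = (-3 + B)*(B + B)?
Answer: -87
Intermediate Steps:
C(B) = 2*B*(-3 + B) (C(B) = (-3 + B)*(2*B) = 2*B*(-3 + B))
V(b, u) = -4*b (V(b, u) = (2*1*(-3 + 1))*b = (2*1*(-2))*b = -4*b)
l(N) = -4 + N
V(21, -2) + l(1) = -4*21 + (-4 + 1) = -84 - 3 = -87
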